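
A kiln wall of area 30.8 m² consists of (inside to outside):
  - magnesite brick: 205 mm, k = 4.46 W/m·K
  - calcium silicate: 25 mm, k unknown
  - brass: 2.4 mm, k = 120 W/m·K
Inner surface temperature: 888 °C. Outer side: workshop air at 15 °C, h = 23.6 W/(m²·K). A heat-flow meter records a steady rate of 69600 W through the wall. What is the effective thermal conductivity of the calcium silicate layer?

k ≈ 0.0839 W/(m·K)

Model the wall as resistances in series:
R_magnesite brick = L/(kA) = 0.205/(4.46×30.8) = 0.001492 K/W
R_brass = L/(kA) = 0.0024/(120×30.8) = 6.494×10^-7 K/W
R_outer film = 1/(h_o·A) = 1/(23.6×30.8) = 0.001376 K/W
Sum of known resistances R_other = 0.002869 K/W
Total R = ΔT/Q = 873/69600 = 0.01254 K/W
R_calcium silicate = R_total − R_other = 0.009674 K/W
k = L/(R·A) = 0.025/(0.009674×30.8)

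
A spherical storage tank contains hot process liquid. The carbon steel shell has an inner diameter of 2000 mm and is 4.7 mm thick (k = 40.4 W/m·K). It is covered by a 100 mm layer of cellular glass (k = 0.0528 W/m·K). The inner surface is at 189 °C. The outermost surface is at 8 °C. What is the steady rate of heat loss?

Q ≈ 1330 W

For a spherical shell R = (1/r₁ − 1/r₂)/(4πk); film R = 1/(h·4πr²). In series:
R_carbon steel shell = (1/1 − 1/1.0047)/(4π×40.4) = 9.214×10^-6 K/W
R_cellular glass = (1/1.0047 − 1/1.1047)/(4π×0.0528) = 0.1358 K/W
R_total = 0.1358 K/W
Q = ΔT/R_total = 181/0.1358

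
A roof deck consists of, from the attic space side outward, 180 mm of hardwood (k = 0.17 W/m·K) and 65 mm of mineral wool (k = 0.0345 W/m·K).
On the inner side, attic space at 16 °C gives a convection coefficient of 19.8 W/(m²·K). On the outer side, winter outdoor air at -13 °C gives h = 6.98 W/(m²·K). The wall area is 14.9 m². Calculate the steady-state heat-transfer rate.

Treating each layer as a thermal resistance in series:
R_inner film = 1/(h_i·A) = 1/(19.8×14.9) = 0.00339 K/W
R_hardwood = L/(kA) = 0.18/(0.17×14.9) = 0.07106 K/W
R_mineral wool = L/(kA) = 0.065/(0.0345×14.9) = 0.1264 K/W
R_outer film = 1/(h_o·A) = 1/(6.98×14.9) = 0.009615 K/W
R_total = 0.2105 K/W
Q = ΔT / R_total = 29 / 0.2105

Q ≈ 138 W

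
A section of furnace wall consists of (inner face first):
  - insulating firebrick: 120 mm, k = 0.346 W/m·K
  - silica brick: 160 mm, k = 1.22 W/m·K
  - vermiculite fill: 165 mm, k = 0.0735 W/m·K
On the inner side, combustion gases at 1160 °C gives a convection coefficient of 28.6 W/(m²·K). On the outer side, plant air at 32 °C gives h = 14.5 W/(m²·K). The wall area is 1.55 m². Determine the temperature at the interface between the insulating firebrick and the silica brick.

T ≈ 1010 °C

Series thermal resistances:
R_inner film = 1/(h_i·A) = 1/(28.6×1.55) = 0.02256 K/W
R_insulating firebrick = L/(kA) = 0.12/(0.346×1.55) = 0.2238 K/W
R_silica brick = L/(kA) = 0.16/(1.22×1.55) = 0.08461 K/W
R_vermiculite fill = L/(kA) = 0.165/(0.0735×1.55) = 1.448 K/W
R_outer film = 1/(h_o·A) = 1/(14.5×1.55) = 0.04449 K/W
R_total = 1.824 K/W;  Q = ΔT/R_total = 1128/1.824 = 618.5 W
T_interface = T_inner − Q·ΣR(inner→interface) = 1160 − 619×0.2463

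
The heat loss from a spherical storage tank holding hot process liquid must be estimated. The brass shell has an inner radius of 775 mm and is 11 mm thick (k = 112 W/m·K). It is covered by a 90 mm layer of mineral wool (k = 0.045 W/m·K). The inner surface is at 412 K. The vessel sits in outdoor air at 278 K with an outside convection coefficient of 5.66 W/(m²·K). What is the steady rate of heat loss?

Spherical conduction: R = (1/r_in − 1/r_out)/(4πk) per layer; series-sum.
R_brass shell = (1/0.775 − 1/0.786)/(4π×112) = 1.283×10^-5 K/W
R_mineral wool = (1/0.786 − 1/0.876)/(4π×0.045) = 0.2311 K/W
R_outer film = 1/(h·4πr_o²) = 1/(5.66×4π×0.876²) = 0.01832 K/W
R_total = 0.2495 K/W
Q = ΔT/R_total = 134/0.2495

Q ≈ 537 W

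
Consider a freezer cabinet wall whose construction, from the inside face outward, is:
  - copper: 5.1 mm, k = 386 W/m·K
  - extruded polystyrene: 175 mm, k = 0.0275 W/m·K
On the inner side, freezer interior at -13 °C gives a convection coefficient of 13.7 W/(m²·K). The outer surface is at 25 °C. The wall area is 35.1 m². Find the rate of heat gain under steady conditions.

Series thermal resistances:
R_inner film = 1/(h_i·A) = 1/(13.7×35.1) = 0.00208 K/W
R_copper = L/(kA) = 0.0051/(386×35.1) = 3.764×10^-7 K/W
R_extruded polystyrene = L/(kA) = 0.175/(0.0275×35.1) = 0.1813 K/W
R_total = 0.1834 K/W
Q = ΔT / R_total = 38 / 0.1834

Q ≈ 207 W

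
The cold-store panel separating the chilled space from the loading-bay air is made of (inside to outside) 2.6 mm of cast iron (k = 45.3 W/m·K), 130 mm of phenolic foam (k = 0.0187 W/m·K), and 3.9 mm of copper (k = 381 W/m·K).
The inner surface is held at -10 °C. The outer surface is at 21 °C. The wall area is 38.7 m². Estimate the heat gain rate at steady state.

Treating each layer as a thermal resistance in series:
R_cast iron = L/(kA) = 0.0026/(45.3×38.7) = 1.483×10^-6 K/W
R_phenolic foam = L/(kA) = 0.13/(0.0187×38.7) = 0.1796 K/W
R_copper = L/(kA) = 0.0039/(381×38.7) = 2.645×10^-7 K/W
R_total = 0.1796 K/W
Q = ΔT / R_total = 31 / 0.1796

Q ≈ 173 W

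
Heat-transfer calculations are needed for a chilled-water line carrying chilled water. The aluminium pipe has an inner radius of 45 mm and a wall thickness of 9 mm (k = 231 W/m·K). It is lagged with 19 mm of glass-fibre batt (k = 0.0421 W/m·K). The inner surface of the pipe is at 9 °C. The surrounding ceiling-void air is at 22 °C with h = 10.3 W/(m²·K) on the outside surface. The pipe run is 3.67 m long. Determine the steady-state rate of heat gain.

Q ≈ 35.3 W

Per-layer cylindrical resistances, series-summed:
R_aluminium pipe wall = ln(54/45)/(2π×231×3.67) = 3.423×10^-5 K/W
R_glass-fibre batt = ln(73/54)/(2π×0.0421×3.67) = 0.3105 K/W
R_outer film = 1/(h_o·2πr_oL) = 1/(10.3×2π×0.073×3.67) = 0.05768 K/W
R_total = 0.3683 K/W
Q = ΔT/R_total = 13/0.3683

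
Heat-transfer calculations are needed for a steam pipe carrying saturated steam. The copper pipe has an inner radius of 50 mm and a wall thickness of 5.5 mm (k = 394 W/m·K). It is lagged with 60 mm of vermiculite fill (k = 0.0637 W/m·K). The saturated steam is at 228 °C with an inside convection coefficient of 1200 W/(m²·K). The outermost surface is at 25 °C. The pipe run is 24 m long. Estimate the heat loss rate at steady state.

Q ≈ 2660 W

Per-layer cylindrical resistances, series-summed:
R_inner film = 1/(h_i·2πr₁L) = 1/(1200×2π×0.05×24) = 1.105×10^-4 K/W
R_copper pipe wall = ln(55.5/50)/(2π×394×24) = 1.756×10^-6 K/W
R_vermiculite fill = ln(115.5/55.5)/(2π×0.0637×24) = 0.0763 K/W
R_total = 0.07641 K/W
Q = ΔT/R_total = 203/0.07641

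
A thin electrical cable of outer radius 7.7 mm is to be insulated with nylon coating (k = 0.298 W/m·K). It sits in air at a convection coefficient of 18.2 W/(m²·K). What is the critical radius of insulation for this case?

For a cylinder r_cr = k/h = 0.298/18.2
r_cr = 16.4 mm; since the bare radius (7.7 mm) is below r_cr, adding a thin layer of insulation will *increase* heat loss.

r_cr ≈ 16.4 mm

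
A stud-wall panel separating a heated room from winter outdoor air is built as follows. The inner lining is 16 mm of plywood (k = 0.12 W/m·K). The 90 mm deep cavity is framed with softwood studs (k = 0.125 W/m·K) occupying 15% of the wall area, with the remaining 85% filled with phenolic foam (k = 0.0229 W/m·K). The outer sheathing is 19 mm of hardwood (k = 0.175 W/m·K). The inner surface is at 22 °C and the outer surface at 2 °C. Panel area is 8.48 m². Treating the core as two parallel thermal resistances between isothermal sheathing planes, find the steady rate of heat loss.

Q ≈ 65.3 W

Sheathing layers in series; stud and cavity paths in parallel between them.
R_inner = 0.016/(0.12×8.48) = 0.01572 K/W
R_stud  = 0.09/(0.125×0.15×8.48) = 0.566 K/W
R_cav   = 0.09/(0.0229×0.85×8.48) = 0.5452 K/W
1/R_core = 1/R_stud + 1/R_cav → R_core = 0.2777 K/W
R_outer = 0.019/(0.175×8.48) = 0.0128 K/W
R_total = 0.3063 K/W
Q = ΔT/R_total = 20/0.3063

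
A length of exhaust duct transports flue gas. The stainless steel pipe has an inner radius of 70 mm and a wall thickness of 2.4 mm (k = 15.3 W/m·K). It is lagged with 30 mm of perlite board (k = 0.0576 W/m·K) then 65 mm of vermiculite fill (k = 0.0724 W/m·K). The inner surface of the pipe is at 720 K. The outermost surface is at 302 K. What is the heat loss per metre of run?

q′ ≈ 205 W/m

Cylindrical conduction, so R = ln(r₂/r₁)/(2πkL) per layer, in series:
R_stainless steel pipe wall = ln(72.4/70)/(2π×15.3×1) = 3.507×10^-4 K/W
R_perlite board = ln(102.4/72.4)/(2π×0.0576×1) = 0.9579 K/W
R_vermiculite fill = ln(167.4/102.4)/(2π×0.0724×1) = 1.08 K/W
R_total = 2.039 K/W
Q = ΔT/R_total = 418/2.039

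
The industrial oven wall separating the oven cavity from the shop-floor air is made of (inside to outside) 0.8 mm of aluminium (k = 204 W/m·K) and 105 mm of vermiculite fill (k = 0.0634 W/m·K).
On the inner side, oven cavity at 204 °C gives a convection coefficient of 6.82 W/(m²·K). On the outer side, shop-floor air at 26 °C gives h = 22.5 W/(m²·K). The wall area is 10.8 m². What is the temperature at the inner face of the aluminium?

Using the resistance-network approach (series):
R_inner film = 1/(h_i·A) = 1/(6.82×10.8) = 0.01358 K/W
R_aluminium = L/(kA) = 0.0008/(204×10.8) = 3.631×10^-7 K/W
R_vermiculite fill = L/(kA) = 0.105/(0.0634×10.8) = 0.1533 K/W
R_outer film = 1/(h_o·A) = 1/(22.5×10.8) = 0.004115 K/W
R_total = 0.171 K/W;  Q = ΔT/R_total = 178/0.171 = 1041 W
T_interface = T_inner − Q·ΣR(inner→interface) = 204 − 1040×0.01358

T ≈ 190 °C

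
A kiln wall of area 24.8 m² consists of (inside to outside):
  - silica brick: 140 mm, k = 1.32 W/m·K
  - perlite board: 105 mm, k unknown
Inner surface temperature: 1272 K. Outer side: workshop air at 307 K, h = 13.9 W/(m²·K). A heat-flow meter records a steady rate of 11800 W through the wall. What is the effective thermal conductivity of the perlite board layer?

k ≈ 0.0568 W/(m·K)

Treating each layer as a thermal resistance in series:
R_silica brick = L/(kA) = 0.14/(1.32×24.8) = 0.004277 K/W
R_outer film = 1/(h_o·A) = 1/(13.9×24.8) = 0.002901 K/W
Sum of known resistances R_other = 0.007178 K/W
Total R = ΔT/Q = 965/11800 = 0.08178 K/W
R_perlite board = R_total − R_other = 0.0746 K/W
k = L/(R·A) = 0.105/(0.0746×24.8)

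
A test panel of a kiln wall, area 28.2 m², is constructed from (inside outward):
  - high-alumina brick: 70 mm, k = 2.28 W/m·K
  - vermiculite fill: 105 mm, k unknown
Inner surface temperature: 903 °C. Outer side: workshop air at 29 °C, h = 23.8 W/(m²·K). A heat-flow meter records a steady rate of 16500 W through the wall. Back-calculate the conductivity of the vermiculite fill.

k ≈ 0.0739 W/(m·K)

Using the resistance-network approach (series):
R_high-alumina brick = L/(kA) = 0.07/(2.28×28.2) = 0.001089 K/W
R_outer film = 1/(h_o·A) = 1/(23.8×28.2) = 0.00149 K/W
Sum of known resistances R_other = 0.002579 K/W
Total R = ΔT/Q = 874/16500 = 0.05297 K/W
R_vermiculite fill = R_total − R_other = 0.05039 K/W
k = L/(R·A) = 0.105/(0.05039×28.2)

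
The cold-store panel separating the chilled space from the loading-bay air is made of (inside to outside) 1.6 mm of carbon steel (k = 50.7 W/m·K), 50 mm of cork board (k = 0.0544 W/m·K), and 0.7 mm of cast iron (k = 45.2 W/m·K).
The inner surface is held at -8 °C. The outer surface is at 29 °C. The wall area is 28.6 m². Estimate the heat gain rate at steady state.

Q ≈ 1150 W

Using the resistance-network approach (series):
R_carbon steel = L/(kA) = 0.0016/(50.7×28.6) = 1.103×10^-6 K/W
R_cork board = L/(kA) = 0.05/(0.0544×28.6) = 0.03214 K/W
R_cast iron = L/(kA) = 0.0007/(45.2×28.6) = 5.415×10^-7 K/W
R_total = 0.03214 K/W
Q = ΔT / R_total = 37 / 0.03214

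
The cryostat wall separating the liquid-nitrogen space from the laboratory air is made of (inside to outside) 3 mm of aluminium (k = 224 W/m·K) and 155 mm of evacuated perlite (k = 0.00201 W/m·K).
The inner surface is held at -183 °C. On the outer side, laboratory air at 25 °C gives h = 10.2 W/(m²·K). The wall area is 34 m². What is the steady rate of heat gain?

Thermal resistances in series:
R_aluminium = L/(kA) = 0.003/(224×34) = 3.939×10^-7 K/W
R_evacuated perlite = L/(kA) = 0.155/(0.00201×34) = 2.268 K/W
R_outer film = 1/(h_o·A) = 1/(10.2×34) = 0.002884 K/W
R_total = 2.271 K/W
Q = ΔT / R_total = 208 / 2.271

Q ≈ 91.6 W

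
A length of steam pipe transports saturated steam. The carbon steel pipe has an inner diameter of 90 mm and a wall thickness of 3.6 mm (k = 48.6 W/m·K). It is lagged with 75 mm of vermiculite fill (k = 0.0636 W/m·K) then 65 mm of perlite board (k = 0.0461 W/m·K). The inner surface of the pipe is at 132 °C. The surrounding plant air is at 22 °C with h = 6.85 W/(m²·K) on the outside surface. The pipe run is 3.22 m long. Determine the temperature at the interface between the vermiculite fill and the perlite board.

T ≈ 66.4 °C

For a radial system each layer contributes R = ln(r_out/r_in)/(2πkL); films add R = 1/(hA).
R_carbon steel pipe wall = ln(48.6/45)/(2π×48.6×3.22) = 7.827×10^-5 K/W
R_vermiculite fill = ln(123.6/48.6)/(2π×0.0636×3.22) = 0.7254 K/W
R_perlite board = ln(188.6/123.6)/(2π×0.0461×3.22) = 0.4531 K/W
R_outer film = 1/(h_o·2πr_oL) = 1/(6.85×2π×0.1886×3.22) = 0.03826 K/W
R_total = 1.217 K/W
Q = ΔT/R_total = 110/1.217
Q = 90.4 W
T_interface = T_inner − Q·ΣR(inner→interface) = 132 − 90.4×0.7255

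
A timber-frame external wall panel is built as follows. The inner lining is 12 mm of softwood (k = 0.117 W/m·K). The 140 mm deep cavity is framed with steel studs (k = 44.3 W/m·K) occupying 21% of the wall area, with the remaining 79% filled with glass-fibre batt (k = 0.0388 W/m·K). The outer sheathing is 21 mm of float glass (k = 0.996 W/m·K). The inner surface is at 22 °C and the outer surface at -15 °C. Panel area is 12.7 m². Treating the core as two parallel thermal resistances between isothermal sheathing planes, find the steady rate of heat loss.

Q ≈ 3390 W

Sheathing layers in series; stud and cavity paths in parallel between them.
R_inner = 0.012/(0.117×12.7) = 0.008076 K/W
R_stud  = 0.14/(44.3×0.21×12.7) = 0.001185 K/W
R_cav   = 0.14/(0.0388×0.79×12.7) = 0.3596 K/W
1/R_core = 1/R_stud + 1/R_cav → R_core = 0.001181 K/W
R_outer = 0.021/(0.996×12.7) = 0.00166 K/W
R_total = 0.01092 K/W
Q = ΔT/R_total = 37/0.01092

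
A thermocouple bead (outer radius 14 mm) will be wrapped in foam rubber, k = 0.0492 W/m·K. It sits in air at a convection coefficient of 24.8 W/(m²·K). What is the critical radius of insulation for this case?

r_cr ≈ 3.97 mm

For a sphere r_cr = 2k/h = 2×0.0492/24.8
r_cr = 3.97 mm; since the bare radius (14 mm) is above r_cr, any added insulation will reduce heat loss.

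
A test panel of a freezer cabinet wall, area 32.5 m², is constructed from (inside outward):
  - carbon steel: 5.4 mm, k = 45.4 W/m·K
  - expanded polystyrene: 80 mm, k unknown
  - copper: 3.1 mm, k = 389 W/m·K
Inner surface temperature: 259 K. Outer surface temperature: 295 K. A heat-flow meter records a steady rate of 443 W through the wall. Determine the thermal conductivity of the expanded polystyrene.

Series thermal resistances:
R_carbon steel = L/(kA) = 0.0054/(45.4×32.5) = 3.66×10^-6 K/W
R_copper = L/(kA) = 0.0031/(389×32.5) = 2.452×10^-7 K/W
Sum of known resistances R_other = 3.905×10^-6 K/W
Total R = ΔT/Q = 36/443 = 0.08126 K/W
R_expanded polystyrene = R_total − R_other = 0.08126 K/W
k = L/(R·A) = 0.08/(0.08126×32.5)

k ≈ 0.0303 W/(m·K)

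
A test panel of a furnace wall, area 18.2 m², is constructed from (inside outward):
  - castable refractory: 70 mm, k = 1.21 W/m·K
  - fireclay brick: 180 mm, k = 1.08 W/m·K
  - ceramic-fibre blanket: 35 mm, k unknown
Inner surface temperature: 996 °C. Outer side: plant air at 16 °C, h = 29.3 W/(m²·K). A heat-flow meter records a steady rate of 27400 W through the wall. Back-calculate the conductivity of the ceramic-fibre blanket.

Using the resistance-network approach (series):
R_castable refractory = L/(kA) = 0.07/(1.21×18.2) = 0.003179 K/W
R_fireclay brick = L/(kA) = 0.18/(1.08×18.2) = 0.009158 K/W
R_outer film = 1/(h_o·A) = 1/(29.3×18.2) = 0.001875 K/W
Sum of known resistances R_other = 0.01421 K/W
Total R = ΔT/Q = 980/27400 = 0.03577 K/W
R_ceramic-fibre blanket = R_total − R_other = 0.02156 K/W
k = L/(R·A) = 0.035/(0.02156×18.2)

k ≈ 0.0892 W/(m·K)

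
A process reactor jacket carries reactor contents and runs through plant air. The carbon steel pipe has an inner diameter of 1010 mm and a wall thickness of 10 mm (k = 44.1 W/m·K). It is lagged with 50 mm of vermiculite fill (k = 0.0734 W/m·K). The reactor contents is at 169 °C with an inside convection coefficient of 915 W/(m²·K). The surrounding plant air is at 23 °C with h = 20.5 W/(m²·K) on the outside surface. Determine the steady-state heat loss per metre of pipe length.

Treating each annulus and film as a series resistance:
R_inner film = 1/(h_i·2πr₁L) = 1/(915×2π×0.505×1) = 3.444×10^-4 K/W
R_carbon steel pipe wall = ln(515/505)/(2π×44.1×1) = 7.077×10^-5 K/W
R_vermiculite fill = ln(565/515)/(2π×0.0734×1) = 0.2009 K/W
R_outer film = 1/(h_o·2πr_oL) = 1/(20.5×2π×0.565×1) = 0.01374 K/W
R_total = 0.2151 K/W
Q = ΔT/R_total = 146/0.2151

q′ ≈ 679 W/m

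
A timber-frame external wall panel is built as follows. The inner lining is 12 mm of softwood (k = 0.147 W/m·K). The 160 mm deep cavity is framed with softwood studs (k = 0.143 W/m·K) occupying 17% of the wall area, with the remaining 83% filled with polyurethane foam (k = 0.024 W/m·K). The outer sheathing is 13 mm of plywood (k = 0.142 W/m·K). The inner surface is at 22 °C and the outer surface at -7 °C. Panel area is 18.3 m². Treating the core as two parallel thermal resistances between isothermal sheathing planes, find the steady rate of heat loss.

Sheathing layers in series; stud and cavity paths in parallel between them.
R_inner = 0.012/(0.147×18.3) = 0.004461 K/W
R_stud  = 0.16/(0.143×0.17×18.3) = 0.3597 K/W
R_cav   = 0.16/(0.024×0.83×18.3) = 0.4389 K/W
1/R_core = 1/R_stud + 1/R_cav → R_core = 0.1977 K/W
R_outer = 0.013/(0.142×18.3) = 0.005003 K/W
R_total = 0.2071 K/W
Q = ΔT/R_total = 29/0.2071

Q ≈ 140 W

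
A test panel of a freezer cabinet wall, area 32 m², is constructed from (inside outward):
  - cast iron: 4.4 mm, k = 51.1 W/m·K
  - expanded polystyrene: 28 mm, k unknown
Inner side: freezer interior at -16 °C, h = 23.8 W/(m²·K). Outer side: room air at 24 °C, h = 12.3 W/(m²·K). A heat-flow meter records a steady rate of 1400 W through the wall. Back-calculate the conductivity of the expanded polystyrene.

k ≈ 0.0354 W/(m·K)

Thermal resistances in series:
R_inner film = 1/(h_i·A) = 1/(23.8×32) = 0.001313 K/W
R_cast iron = L/(kA) = 0.0044/(51.1×32) = 2.691×10^-6 K/W
R_outer film = 1/(h_o·A) = 1/(12.3×32) = 0.002541 K/W
Sum of known resistances R_other = 0.003856 K/W
Total R = ΔT/Q = 40/1400 = 0.02857 K/W
R_expanded polystyrene = R_total − R_other = 0.02472 K/W
k = L/(R·A) = 0.028/(0.02472×32)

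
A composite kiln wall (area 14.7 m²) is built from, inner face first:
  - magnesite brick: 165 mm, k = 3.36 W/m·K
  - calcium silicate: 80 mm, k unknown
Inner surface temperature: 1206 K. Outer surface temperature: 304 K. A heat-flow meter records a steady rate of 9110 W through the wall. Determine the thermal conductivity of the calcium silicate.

k ≈ 0.0569 W/(m·K)

Series thermal resistances:
R_magnesite brick = L/(kA) = 0.165/(3.36×14.7) = 0.003341 K/W
Sum of known resistances R_other = 0.003341 K/W
Total R = ΔT/Q = 902/9110 = 0.09901 K/W
R_calcium silicate = R_total − R_other = 0.09567 K/W
k = L/(R·A) = 0.08/(0.09567×14.7)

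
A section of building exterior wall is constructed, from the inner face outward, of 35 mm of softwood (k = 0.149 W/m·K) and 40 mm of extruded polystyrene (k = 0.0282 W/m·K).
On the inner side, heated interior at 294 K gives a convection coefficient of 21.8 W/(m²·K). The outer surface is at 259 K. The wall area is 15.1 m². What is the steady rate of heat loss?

Thermal resistances in series:
R_inner film = 1/(h_i·A) = 1/(21.8×15.1) = 0.003038 K/W
R_softwood = L/(kA) = 0.035/(0.149×15.1) = 0.01556 K/W
R_extruded polystyrene = L/(kA) = 0.04/(0.0282×15.1) = 0.09394 K/W
R_total = 0.1125 K/W
Q = ΔT / R_total = 35 / 0.1125

Q ≈ 311 W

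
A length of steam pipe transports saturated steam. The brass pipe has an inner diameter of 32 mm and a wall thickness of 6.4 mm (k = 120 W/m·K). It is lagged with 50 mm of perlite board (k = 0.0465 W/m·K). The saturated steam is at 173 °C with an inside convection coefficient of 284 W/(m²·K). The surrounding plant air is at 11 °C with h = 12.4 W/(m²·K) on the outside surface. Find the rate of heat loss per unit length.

Radial resistances (cylindrical: R_cond = ln(r_o/r_i)/(2πkL), R_conv = 1/(h·2πrL)):
R_inner film = 1/(h_i·2πr₁L) = 1/(284×2π×0.016×1) = 0.03503 K/W
R_brass pipe wall = ln(22.4/16)/(2π×120×1) = 4.463×10^-4 K/W
R_perlite board = ln(72.4/22.4)/(2π×0.0465×1) = 4.015 K/W
R_outer film = 1/(h_o·2πr_oL) = 1/(12.4×2π×0.0724×1) = 0.1773 K/W
R_total = 4.228 K/W
Q = ΔT/R_total = 162/4.228

q′ ≈ 38.3 W/m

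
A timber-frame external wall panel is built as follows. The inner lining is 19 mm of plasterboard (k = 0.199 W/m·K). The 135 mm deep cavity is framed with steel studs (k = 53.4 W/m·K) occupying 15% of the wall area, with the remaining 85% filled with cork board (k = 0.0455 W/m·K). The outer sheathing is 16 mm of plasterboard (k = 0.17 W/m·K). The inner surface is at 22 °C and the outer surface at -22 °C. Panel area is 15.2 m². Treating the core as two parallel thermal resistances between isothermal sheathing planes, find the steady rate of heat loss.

Sheathing layers in series; stud and cavity paths in parallel between them.
R_inner = 0.019/(0.199×15.2) = 0.006281 K/W
R_stud  = 0.135/(53.4×0.15×15.2) = 0.001109 K/W
R_cav   = 0.135/(0.0455×0.85×15.2) = 0.2296 K/W
1/R_core = 1/R_stud + 1/R_cav → R_core = 0.001103 K/W
R_outer = 0.016/(0.17×15.2) = 0.006192 K/W
R_total = 0.01358 K/W
Q = ΔT/R_total = 44/0.01358

Q ≈ 3240 W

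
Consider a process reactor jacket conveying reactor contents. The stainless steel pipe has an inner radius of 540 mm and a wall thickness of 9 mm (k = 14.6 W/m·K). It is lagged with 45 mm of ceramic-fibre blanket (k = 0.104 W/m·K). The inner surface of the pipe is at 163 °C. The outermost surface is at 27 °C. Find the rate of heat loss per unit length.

Cylindrical conduction, so R = ln(r₂/r₁)/(2πkL) per layer, in series:
R_stainless steel pipe wall = ln(549/540)/(2π×14.6×1) = 1.802×10^-4 K/W
R_ceramic-fibre blanket = ln(594/549)/(2π×0.104×1) = 0.1206 K/W
R_total = 0.1207 K/W
Q = ΔT/R_total = 136/0.1207

q′ ≈ 1130 W/m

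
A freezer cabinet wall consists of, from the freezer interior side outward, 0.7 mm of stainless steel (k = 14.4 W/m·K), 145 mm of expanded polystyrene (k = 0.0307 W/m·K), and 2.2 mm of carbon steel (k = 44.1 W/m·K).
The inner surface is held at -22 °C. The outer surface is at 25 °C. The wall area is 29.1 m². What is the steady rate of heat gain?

Series thermal resistances:
R_stainless steel = L/(kA) = 0.0007/(14.4×29.1) = 1.67×10^-6 K/W
R_expanded polystyrene = L/(kA) = 0.145/(0.0307×29.1) = 0.1623 K/W
R_carbon steel = L/(kA) = 0.0022/(44.1×29.1) = 1.714×10^-6 K/W
R_total = 0.1623 K/W
Q = ΔT / R_total = 47 / 0.1623

Q ≈ 290 W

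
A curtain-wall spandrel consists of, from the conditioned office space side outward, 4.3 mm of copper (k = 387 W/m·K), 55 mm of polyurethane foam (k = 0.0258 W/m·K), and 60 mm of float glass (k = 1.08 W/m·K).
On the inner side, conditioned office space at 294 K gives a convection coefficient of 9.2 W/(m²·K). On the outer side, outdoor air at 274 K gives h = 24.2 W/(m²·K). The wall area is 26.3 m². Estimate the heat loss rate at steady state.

Using the resistance-network approach (series):
R_inner film = 1/(h_i·A) = 1/(9.2×26.3) = 0.004133 K/W
R_copper = L/(kA) = 0.0043/(387×26.3) = 4.225×10^-7 K/W
R_polyurethane foam = L/(kA) = 0.055/(0.0258×26.3) = 0.08106 K/W
R_float glass = L/(kA) = 0.06/(1.08×26.3) = 0.002112 K/W
R_outer film = 1/(h_o·A) = 1/(24.2×26.3) = 0.001571 K/W
R_total = 0.08887 K/W
Q = ΔT / R_total = 20 / 0.08887

Q ≈ 225 W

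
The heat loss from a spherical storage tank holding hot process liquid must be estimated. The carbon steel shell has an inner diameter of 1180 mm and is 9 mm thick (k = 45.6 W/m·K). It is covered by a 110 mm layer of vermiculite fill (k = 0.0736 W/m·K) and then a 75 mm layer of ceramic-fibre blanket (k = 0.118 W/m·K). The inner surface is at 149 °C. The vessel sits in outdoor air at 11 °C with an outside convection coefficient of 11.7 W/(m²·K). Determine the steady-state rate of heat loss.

For a spherical shell R = (1/r₁ − 1/r₂)/(4πk); film R = 1/(h·4πr²). In series:
R_carbon steel shell = (1/0.59 − 1/0.599)/(4π×45.6) = 4.444×10^-5 K/W
R_vermiculite fill = (1/0.599 − 1/0.709)/(4π×0.0736) = 0.28 K/W
R_ceramic-fibre blanket = (1/0.709 − 1/0.784)/(4π×0.118) = 0.09099 K/W
R_outer film = 1/(h·4πr_o²) = 1/(11.7×4π×0.784²) = 0.01107 K/W
R_total = 0.3822 K/W
Q = ΔT/R_total = 138/0.3822

Q ≈ 361 W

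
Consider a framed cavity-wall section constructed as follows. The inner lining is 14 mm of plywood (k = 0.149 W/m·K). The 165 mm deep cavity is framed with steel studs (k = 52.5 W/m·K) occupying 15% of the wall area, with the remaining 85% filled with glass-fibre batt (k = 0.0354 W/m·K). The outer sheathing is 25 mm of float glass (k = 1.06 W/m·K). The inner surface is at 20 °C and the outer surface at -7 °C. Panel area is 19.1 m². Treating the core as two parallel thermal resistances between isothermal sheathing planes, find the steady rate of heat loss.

Sheathing layers in series; stud and cavity paths in parallel between them.
R_inner = 0.014/(0.149×19.1) = 0.004919 K/W
R_stud  = 0.165/(52.5×0.15×19.1) = 0.001097 K/W
R_cav   = 0.165/(0.0354×0.85×19.1) = 0.2871 K/W
1/R_core = 1/R_stud + 1/R_cav → R_core = 0.001093 K/W
R_outer = 0.025/(1.06×19.1) = 0.001235 K/W
R_total = 0.007247 K/W
Q = ΔT/R_total = 27/0.007247

Q ≈ 3730 W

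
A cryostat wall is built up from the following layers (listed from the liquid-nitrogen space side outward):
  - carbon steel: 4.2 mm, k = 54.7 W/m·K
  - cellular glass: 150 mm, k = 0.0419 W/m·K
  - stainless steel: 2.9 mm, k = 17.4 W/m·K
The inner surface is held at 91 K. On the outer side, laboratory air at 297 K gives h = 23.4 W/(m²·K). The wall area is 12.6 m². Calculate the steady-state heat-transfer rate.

Q ≈ 716 W

Treating each layer as a thermal resistance in series:
R_carbon steel = L/(kA) = 0.0042/(54.7×12.6) = 6.094×10^-6 K/W
R_cellular glass = L/(kA) = 0.15/(0.0419×12.6) = 0.2841 K/W
R_stainless steel = L/(kA) = 0.0029/(17.4×12.6) = 1.323×10^-5 K/W
R_outer film = 1/(h_o·A) = 1/(23.4×12.6) = 0.003392 K/W
R_total = 0.2875 K/W
Q = ΔT / R_total = 206 / 0.2875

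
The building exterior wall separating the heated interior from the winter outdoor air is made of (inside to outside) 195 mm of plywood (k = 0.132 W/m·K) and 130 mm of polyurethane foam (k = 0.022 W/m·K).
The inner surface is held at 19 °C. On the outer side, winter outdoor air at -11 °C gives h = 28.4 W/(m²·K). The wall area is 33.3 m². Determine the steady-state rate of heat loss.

Thermal resistances in series:
R_plywood = L/(kA) = 0.195/(0.132×33.3) = 0.04436 K/W
R_polyurethane foam = L/(kA) = 0.13/(0.022×33.3) = 0.1775 K/W
R_outer film = 1/(h_o·A) = 1/(28.4×33.3) = 0.001057 K/W
R_total = 0.2229 K/W
Q = ΔT / R_total = 30 / 0.2229

Q ≈ 135 W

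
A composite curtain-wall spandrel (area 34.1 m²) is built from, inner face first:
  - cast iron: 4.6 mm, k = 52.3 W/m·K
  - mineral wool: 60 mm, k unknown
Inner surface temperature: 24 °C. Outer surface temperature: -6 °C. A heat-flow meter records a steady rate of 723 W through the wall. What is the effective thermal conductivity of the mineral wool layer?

k ≈ 0.0424 W/(m·K)

Thermal resistances in series:
R_cast iron = L/(kA) = 0.0046/(52.3×34.1) = 2.579×10^-6 K/W
Sum of known resistances R_other = 2.579×10^-6 K/W
Total R = ΔT/Q = 30/723 = 0.04149 K/W
R_mineral wool = R_total − R_other = 0.04149 K/W
k = L/(R·A) = 0.06/(0.04149×34.1)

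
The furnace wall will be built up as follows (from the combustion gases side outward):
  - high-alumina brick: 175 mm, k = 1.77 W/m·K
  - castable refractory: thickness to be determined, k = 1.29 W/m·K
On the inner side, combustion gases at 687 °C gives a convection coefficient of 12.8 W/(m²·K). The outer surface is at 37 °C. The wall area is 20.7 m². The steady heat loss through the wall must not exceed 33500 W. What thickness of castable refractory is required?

Series thermal resistances:
R_inner film = 1/(h_i·A) = 1/(12.8×20.7) = 0.003774 K/W
R_high-alumina brick = L/(kA) = 0.175/(1.77×20.7) = 0.004776 K/W
Sum of the known resistances R_other = 0.00855 K/W
Required total resistance R_tot = ΔT/Q_allow = 650/33500 = 0.0194 K/W
R_castable refractory = R_tot − R_other = 0.01085 K/W
L = R·k·A = 0.01085×1.29×20.7

L ≈ 290 mm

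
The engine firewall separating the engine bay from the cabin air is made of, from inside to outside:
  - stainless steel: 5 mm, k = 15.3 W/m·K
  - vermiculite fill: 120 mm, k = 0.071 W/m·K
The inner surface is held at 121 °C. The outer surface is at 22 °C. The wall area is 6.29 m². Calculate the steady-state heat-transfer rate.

Series thermal resistances:
R_stainless steel = L/(kA) = 0.005/(15.3×6.29) = 5.196×10^-5 K/W
R_vermiculite fill = L/(kA) = 0.12/(0.071×6.29) = 0.2687 K/W
R_total = 0.2688 K/W
Q = ΔT / R_total = 99 / 0.2688

Q ≈ 368 W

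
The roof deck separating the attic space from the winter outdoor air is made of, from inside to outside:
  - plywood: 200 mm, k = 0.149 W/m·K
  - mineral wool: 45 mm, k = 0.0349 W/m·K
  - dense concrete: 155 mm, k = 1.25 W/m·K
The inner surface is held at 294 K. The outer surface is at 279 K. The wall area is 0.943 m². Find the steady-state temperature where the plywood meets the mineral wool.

Using the resistance-network approach (series):
R_plywood = L/(kA) = 0.2/(0.149×0.943) = 1.423 K/W
R_mineral wool = L/(kA) = 0.045/(0.0349×0.943) = 1.367 K/W
R_dense concrete = L/(kA) = 0.155/(1.25×0.943) = 0.1315 K/W
R_total = 2.922 K/W;  Q = ΔT/R_total = 15/2.922 = 5.133 W
T_interface = T_inner − Q·ΣR(inner→interface) = 294 − 5.13×1.423

T ≈ 287 K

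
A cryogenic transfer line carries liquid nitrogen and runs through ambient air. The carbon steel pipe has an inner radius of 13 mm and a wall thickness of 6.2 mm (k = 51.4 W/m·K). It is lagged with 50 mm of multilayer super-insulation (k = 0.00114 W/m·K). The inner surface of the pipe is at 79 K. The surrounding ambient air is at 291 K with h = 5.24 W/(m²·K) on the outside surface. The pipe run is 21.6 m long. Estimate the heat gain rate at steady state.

Radial resistances (cylindrical: R_cond = ln(r_o/r_i)/(2πkL), R_conv = 1/(h·2πrL)):
R_carbon steel pipe wall = ln(19.2/13)/(2π×51.4×21.6) = 5.59×10^-5 K/W
R_multilayer super-insulation = ln(69.2/19.2)/(2π×0.00114×21.6) = 8.287 K/W
R_outer film = 1/(h_o·2πr_oL) = 1/(5.24×2π×0.0692×21.6) = 0.02032 K/W
R_total = 8.307 K/W
Q = ΔT/R_total = 212/8.307

Q ≈ 25.5 W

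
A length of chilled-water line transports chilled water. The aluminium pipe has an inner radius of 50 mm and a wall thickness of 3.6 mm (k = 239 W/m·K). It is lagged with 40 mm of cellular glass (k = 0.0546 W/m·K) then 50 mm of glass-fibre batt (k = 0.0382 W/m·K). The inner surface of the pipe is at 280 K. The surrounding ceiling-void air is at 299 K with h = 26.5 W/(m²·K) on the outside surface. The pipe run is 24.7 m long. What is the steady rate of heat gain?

Radial resistances (cylindrical: R_cond = ln(r_o/r_i)/(2πkL), R_conv = 1/(h·2πrL)):
R_aluminium pipe wall = ln(53.6/50)/(2π×239×24.7) = 1.874×10^-6 K/W
R_cellular glass = ln(93.6/53.6)/(2π×0.0546×24.7) = 0.06579 K/W
R_glass-fibre batt = ln(143.6/93.6)/(2π×0.0382×24.7) = 0.07219 K/W
R_outer film = 1/(h_o·2πr_oL) = 1/(26.5×2π×0.1436×24.7) = 0.001693 K/W
R_total = 0.1397 K/W
Q = ΔT/R_total = 19/0.1397

Q ≈ 136 W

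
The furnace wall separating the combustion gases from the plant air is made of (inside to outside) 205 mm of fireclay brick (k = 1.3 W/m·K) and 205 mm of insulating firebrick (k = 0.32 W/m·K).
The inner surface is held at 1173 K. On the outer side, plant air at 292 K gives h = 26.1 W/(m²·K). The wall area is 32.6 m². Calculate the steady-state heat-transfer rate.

Q ≈ 34300 W

Series thermal resistances:
R_fireclay brick = L/(kA) = 0.205/(1.3×32.6) = 0.004837 K/W
R_insulating firebrick = L/(kA) = 0.205/(0.32×32.6) = 0.01965 K/W
R_outer film = 1/(h_o·A) = 1/(26.1×32.6) = 0.001175 K/W
R_total = 0.02566 K/W
Q = ΔT / R_total = 881 / 0.02566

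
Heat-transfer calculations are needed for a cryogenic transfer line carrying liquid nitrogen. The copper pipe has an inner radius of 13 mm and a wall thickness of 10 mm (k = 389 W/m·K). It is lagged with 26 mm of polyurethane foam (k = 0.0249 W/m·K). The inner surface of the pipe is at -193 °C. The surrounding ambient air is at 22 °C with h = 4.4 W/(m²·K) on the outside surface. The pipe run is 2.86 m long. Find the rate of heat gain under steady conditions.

Q ≈ 110 W

Treating each annulus and film as a series resistance:
R_copper pipe wall = ln(23/13)/(2π×389×2.86) = 8.162×10^-5 K/W
R_polyurethane foam = ln(49/23)/(2π×0.0249×2.86) = 1.69 K/W
R_outer film = 1/(h_o·2πr_oL) = 1/(4.4×2π×0.049×2.86) = 0.2581 K/W
R_total = 1.948 K/W
Q = ΔT/R_total = 215/1.948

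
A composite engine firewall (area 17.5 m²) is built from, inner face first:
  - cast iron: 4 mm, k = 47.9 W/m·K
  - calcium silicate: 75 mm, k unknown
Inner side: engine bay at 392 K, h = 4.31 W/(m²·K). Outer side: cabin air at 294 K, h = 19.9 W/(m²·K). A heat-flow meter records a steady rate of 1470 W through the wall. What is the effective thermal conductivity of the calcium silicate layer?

Thermal resistances in series:
R_inner film = 1/(h_i·A) = 1/(4.31×17.5) = 0.01326 K/W
R_cast iron = L/(kA) = 0.004/(47.9×17.5) = 4.772×10^-6 K/W
R_outer film = 1/(h_o·A) = 1/(19.9×17.5) = 0.002872 K/W
Sum of known resistances R_other = 0.01613 K/W
Total R = ΔT/Q = 98/1470 = 0.06667 K/W
R_calcium silicate = R_total − R_other = 0.05053 K/W
k = L/(R·A) = 0.075/(0.05053×17.5)

k ≈ 0.0848 W/(m·K)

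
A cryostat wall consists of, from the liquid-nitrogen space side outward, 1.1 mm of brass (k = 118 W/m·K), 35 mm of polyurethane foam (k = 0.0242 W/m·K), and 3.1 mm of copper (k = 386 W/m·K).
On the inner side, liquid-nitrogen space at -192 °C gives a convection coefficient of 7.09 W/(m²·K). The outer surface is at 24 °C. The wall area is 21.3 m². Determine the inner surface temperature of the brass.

Thermal resistances in series:
R_inner film = 1/(h_i·A) = 1/(7.09×21.3) = 0.006622 K/W
R_brass = L/(kA) = 0.0011/(118×21.3) = 4.377×10^-7 K/W
R_polyurethane foam = L/(kA) = 0.035/(0.0242×21.3) = 0.0679 K/W
R_copper = L/(kA) = 0.0031/(386×21.3) = 3.77×10^-7 K/W
R_total = 0.07452 K/W;  Q = ΔT/R_total = 216/0.07452 = 2898 W
T_interface = T_inner + Q·ΣR(inner→interface) = -192 + 2900×0.006622

T ≈ -173 °C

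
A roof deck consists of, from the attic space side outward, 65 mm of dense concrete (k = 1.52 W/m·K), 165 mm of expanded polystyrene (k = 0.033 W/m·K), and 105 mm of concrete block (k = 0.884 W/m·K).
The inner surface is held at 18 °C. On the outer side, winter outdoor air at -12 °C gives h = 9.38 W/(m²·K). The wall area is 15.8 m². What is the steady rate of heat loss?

Treating each layer as a thermal resistance in series:
R_dense concrete = L/(kA) = 0.065/(1.52×15.8) = 0.002707 K/W
R_expanded polystyrene = L/(kA) = 0.165/(0.033×15.8) = 0.3165 K/W
R_concrete block = L/(kA) = 0.105/(0.884×15.8) = 0.007518 K/W
R_outer film = 1/(h_o·A) = 1/(9.38×15.8) = 0.006747 K/W
R_total = 0.3334 K/W
Q = ΔT / R_total = 30 / 0.3334

Q ≈ 90 W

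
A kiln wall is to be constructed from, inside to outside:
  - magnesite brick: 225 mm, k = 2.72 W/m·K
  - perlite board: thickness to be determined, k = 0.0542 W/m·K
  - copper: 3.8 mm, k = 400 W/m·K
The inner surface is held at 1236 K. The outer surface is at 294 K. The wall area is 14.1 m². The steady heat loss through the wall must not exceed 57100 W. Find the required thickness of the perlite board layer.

Series thermal resistances:
R_magnesite brick = L/(kA) = 0.225/(2.72×14.1) = 0.005867 K/W
R_copper = L/(kA) = 0.0038/(400×14.1) = 6.738×10^-7 K/W
Sum of the known resistances R_other = 0.005867 K/W
Required total resistance R_tot = ΔT/Q_allow = 942/57100 = 0.0165 K/W
R_perlite board = R_tot − R_other = 0.01063 K/W
L = R·k·A = 0.01063×0.0542×14.1

L ≈ 8.12 mm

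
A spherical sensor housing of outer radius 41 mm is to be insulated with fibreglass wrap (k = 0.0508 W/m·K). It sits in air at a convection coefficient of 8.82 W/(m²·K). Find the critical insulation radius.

For a sphere r_cr = 2k/h = 2×0.0508/8.82
r_cr = 11.5 mm; since the bare radius (41 mm) is above r_cr, any added insulation will reduce heat loss.

r_cr ≈ 11.5 mm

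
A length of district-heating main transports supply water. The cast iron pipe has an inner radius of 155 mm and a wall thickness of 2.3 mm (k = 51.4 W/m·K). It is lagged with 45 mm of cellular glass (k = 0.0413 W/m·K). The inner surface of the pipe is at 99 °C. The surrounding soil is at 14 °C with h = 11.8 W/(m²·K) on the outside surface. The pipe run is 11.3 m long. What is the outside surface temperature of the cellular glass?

T ≈ 19.5 °C

For a radial system each layer contributes R = ln(r_out/r_in)/(2πkL); films add R = 1/(hA).
R_cast iron pipe wall = ln(157.3/155)/(2π×51.4×11.3) = 4.036×10^-6 K/W
R_cellular glass = ln(202.3/157.3)/(2π×0.0413×11.3) = 0.0858 K/W
R_outer film = 1/(h_o·2πr_oL) = 1/(11.8×2π×0.2023×11.3) = 0.0059 K/W
R_total = 0.09171 K/W
Q = ΔT/R_total = 85/0.09171
Q = 927 W
T_interface = T_inner − Q·ΣR(inner→interface) = 99 − 927×0.08581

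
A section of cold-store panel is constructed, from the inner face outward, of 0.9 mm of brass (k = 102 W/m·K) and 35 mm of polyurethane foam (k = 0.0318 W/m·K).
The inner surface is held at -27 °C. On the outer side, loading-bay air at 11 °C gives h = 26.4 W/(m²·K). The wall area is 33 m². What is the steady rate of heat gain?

Series thermal resistances:
R_brass = L/(kA) = 0.0009/(102×33) = 2.674×10^-7 K/W
R_polyurethane foam = L/(kA) = 0.035/(0.0318×33) = 0.03335 K/W
R_outer film = 1/(h_o·A) = 1/(26.4×33) = 0.001148 K/W
R_total = 0.0345 K/W
Q = ΔT / R_total = 38 / 0.0345

Q ≈ 1100 W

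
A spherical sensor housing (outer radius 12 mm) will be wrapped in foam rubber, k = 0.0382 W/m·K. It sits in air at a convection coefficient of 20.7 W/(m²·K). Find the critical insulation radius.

For a sphere r_cr = 2k/h = 2×0.0382/20.7
r_cr = 3.69 mm; since the bare radius (12 mm) is above r_cr, any added insulation will reduce heat loss.

r_cr ≈ 3.69 mm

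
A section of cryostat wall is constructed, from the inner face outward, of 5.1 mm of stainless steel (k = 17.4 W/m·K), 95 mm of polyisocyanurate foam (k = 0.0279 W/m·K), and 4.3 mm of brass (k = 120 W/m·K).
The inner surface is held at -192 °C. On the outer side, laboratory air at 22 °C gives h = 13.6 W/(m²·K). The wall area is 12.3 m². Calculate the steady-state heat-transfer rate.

Q ≈ 757 W

Model the wall as resistances in series:
R_stainless steel = L/(kA) = 0.0051/(17.4×12.3) = 2.383×10^-5 K/W
R_polyisocyanurate foam = L/(kA) = 0.095/(0.0279×12.3) = 0.2768 K/W
R_brass = L/(kA) = 0.0043/(120×12.3) = 2.913×10^-6 K/W
R_outer film = 1/(h_o·A) = 1/(13.6×12.3) = 0.005978 K/W
R_total = 0.2828 K/W
Q = ΔT / R_total = 214 / 0.2828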